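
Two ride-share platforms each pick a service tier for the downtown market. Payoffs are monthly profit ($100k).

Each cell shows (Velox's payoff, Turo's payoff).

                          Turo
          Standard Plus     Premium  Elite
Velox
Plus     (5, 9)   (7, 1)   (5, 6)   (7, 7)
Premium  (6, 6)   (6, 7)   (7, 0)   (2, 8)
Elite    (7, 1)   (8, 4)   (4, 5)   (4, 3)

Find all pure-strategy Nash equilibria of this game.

(Plus, Standard): Velox can switch to Premium (5 → 6). Not NE.
(Plus, Plus): Velox can switch to Elite (7 → 8). Not NE.
(Plus, Premium): Velox can switch to Premium (5 → 7). Not NE.
(Plus, Elite): Turo can switch to Standard (7 → 9). Not NE.
(Premium, Standard): Velox can switch to Elite (6 → 7). Not NE.
(Premium, Plus): Velox can switch to Plus (6 → 7). Not NE.
(The remaining 6 profiles each have a profitable deviation by the same check.)

This game has no pure Nash equilibrium.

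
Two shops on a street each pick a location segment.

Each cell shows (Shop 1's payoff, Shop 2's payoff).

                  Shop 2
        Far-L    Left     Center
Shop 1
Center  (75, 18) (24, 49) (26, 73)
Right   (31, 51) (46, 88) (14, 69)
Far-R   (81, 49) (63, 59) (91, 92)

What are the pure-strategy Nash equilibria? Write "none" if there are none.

Mark each player's best response to every combination of opponents' strategies; a profile where every player is best-responding is a pure Nash equilibrium.
Shop 1 against Far-L: payoffs 75, 31, 81 → best response Far-R.
Shop 1 against Left: payoffs 24, 46, 63 → best response Far-R.
Shop 1 against Center: payoffs 26, 14, 91 → best response Far-R.
Shop 2 against Center: payoffs 18, 49, 73 → best response Center.
Shop 2 against Right: payoffs 51, 88, 69 → best response Left.
Shop 2 against Far-R: payoffs 49, 59, 92 → best response Center.
Mutual best responses: (Far-R, Center).

The unique pure-strategy Nash equilibrium is (Far-R, Center).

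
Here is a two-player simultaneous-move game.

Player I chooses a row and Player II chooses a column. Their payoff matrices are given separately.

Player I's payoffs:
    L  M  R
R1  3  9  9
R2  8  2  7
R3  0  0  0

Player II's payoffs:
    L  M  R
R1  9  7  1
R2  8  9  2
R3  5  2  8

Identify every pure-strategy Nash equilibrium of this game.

none

Player I against L: payoffs 3, 8, 0 → best response R2.
Player I against M: payoffs 9, 2, 0 → best response R1.
Player I against R: payoffs 9, 7, 0 → best response R1.
Player II against R1: payoffs 9, 7, 1 → best response L.
Player II against R2: payoffs 8, 9, 2 → best response M.
Player II against R3: payoffs 5, 2, 8 → best response R.
No profile is a mutual best response for all players.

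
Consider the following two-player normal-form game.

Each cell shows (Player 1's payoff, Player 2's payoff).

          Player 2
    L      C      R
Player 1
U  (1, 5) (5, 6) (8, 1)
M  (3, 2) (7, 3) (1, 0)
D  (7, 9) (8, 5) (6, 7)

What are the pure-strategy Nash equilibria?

Pure NE: (D, L)

Player 1 against L: payoffs 1, 3, 7 → best response D.
Player 1 against C: payoffs 5, 7, 8 → best response D.
Player 1 against R: payoffs 8, 1, 6 → best response U.
Player 2 against U: payoffs 5, 6, 1 → best response C.
Player 2 against M: payoffs 2, 3, 0 → best response C.
Player 2 against D: payoffs 9, 5, 7 → best response L.
Mutual best responses: (D, L).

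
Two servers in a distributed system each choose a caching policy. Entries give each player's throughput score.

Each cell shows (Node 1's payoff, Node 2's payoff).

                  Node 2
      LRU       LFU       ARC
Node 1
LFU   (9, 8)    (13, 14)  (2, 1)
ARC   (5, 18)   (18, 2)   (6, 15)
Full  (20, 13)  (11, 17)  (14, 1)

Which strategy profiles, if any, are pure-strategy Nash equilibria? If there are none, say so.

none

(LFU, LRU): Node 1 can switch to Full (9 → 20). Not NE.
(LFU, LFU): Node 1 can switch to ARC (13 → 18). Not NE.
(LFU, ARC): Node 1 can switch to ARC (2 → 6). Not NE.
(ARC, LRU): Node 1 can switch to LFU (5 → 9). Not NE.
(ARC, LFU): Node 2 can switch to LRU (2 → 18). Not NE.
(ARC, ARC): Node 1 can switch to Full (6 → 14). Not NE.
(Full, LRU): Node 2 can switch to LFU (13 → 17). Not NE.
(Full, LFU): Node 1 can switch to LFU (11 → 13). Not NE.
(The remaining 1 profile has a profitable deviation by the same check.)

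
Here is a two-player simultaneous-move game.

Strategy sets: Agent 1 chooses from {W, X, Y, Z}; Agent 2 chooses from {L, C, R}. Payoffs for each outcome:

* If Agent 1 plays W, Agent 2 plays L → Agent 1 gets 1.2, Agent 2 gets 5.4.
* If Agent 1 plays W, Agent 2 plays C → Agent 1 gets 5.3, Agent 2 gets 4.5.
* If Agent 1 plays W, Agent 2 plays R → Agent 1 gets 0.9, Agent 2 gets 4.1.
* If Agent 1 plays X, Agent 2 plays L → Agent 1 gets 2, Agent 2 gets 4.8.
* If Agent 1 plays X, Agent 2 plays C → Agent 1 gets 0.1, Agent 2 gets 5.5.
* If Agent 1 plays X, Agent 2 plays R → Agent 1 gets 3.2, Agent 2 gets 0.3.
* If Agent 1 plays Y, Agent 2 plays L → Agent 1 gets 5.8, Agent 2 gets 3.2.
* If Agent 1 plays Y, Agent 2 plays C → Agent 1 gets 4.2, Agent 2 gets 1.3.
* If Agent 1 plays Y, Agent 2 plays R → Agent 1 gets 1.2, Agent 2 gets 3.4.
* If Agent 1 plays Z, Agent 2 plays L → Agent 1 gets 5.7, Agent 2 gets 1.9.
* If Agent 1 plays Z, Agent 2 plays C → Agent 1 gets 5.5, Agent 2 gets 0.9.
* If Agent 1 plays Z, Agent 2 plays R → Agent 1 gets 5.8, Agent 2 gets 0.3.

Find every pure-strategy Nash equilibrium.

No pure-strategy Nash equilibrium.

Agent 1 against L: payoffs 1.2, 2, 5.8, 5.7 → best response Y.
Agent 1 against C: payoffs 5.3, 0.1, 4.2, 5.5 → best response Z.
Agent 1 against R: payoffs 0.9, 3.2, 1.2, 5.8 → best response Z.
Agent 2 against W: payoffs 5.4, 4.5, 4.1 → best response L.
Agent 2 against X: payoffs 4.8, 5.5, 0.3 → best response C.
Agent 2 against Y: payoffs 3.2, 1.3, 3.4 → best response R.
Agent 2 against Z: payoffs 1.9, 0.9, 0.3 → best response L.
No profile is a mutual best response for all players.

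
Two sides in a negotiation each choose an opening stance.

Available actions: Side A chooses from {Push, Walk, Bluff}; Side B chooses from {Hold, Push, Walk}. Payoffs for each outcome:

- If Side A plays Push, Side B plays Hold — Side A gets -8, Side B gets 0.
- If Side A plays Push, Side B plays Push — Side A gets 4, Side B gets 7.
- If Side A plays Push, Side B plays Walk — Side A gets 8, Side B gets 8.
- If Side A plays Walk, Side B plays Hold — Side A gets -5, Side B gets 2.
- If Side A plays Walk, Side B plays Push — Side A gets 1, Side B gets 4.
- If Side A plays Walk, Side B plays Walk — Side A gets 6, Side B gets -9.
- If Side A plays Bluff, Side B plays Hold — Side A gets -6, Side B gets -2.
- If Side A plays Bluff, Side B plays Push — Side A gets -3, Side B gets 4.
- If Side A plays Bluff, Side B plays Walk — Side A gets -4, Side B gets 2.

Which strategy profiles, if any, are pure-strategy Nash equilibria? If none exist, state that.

(Push, Hold): Side A can switch to Walk (-8 → -5). Not NE.
(Push, Push): Side B can switch to Walk (7 → 8). Not NE.
(Push, Walk): Side A gets 8, best alternative 6; Side B gets 8, best alternative 7. No profitable deviation — NE.
(Walk, Hold): Side B can switch to Push (2 → 4). Not NE.
(Walk, Push): Side A can switch to Push (1 → 4). Not NE.
(Walk, Walk): Side A can switch to Push (6 → 8). Not NE.
(Bluff, Hold): Side A can switch to Walk (-6 → -5). Not NE.
(Bluff, Push): Side A can switch to Push (-3 → 4). Not NE.
(Bluff, Walk): Side A can switch to Push (-4 → 8). Not NE.

The unique pure-strategy Nash equilibrium is (Push, Walk).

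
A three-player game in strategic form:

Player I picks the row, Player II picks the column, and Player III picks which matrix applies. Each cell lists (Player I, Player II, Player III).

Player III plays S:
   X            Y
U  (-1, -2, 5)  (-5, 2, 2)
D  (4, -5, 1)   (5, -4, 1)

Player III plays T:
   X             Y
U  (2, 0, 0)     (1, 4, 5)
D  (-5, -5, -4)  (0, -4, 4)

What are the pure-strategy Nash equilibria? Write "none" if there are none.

(U, Y, T)

Player I against (X, S): payoffs -1, 4 → best response D.
Player I against (X, T): payoffs 2, -5 → best response U.
Player I against (Y, S): payoffs -5, 5 → best response D.
Player I against (Y, T): payoffs 1, 0 → best response U.
Player II against (U, S): payoffs -2, 2 → best response Y.
Player II against (U, T): payoffs 0, 4 → best response Y.
Player II against (D, S): payoffs -5, -4 → best response Y.
Player II against (D, T): payoffs -5, -4 → best response Y.
Player III against (U, X): payoffs 5, 0 → best response S.
Player III against (U, Y): payoffs 2, 5 → best response T.
Player III against (D, X): payoffs 1, -4 → best response S.
Player III against (D, Y): payoffs 1, 4 → best response T.
Mutual best responses: (U, Y, T).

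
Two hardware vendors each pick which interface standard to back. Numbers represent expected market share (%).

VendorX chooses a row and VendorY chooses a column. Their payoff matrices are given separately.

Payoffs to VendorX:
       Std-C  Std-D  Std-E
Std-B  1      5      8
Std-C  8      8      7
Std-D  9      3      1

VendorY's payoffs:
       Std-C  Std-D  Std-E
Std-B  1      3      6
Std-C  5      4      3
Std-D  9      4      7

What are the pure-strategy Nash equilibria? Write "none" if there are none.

Pure-strategy Nash equilibria: (Std-B, Std-E), (Std-D, Std-C)

VendorX against Std-C: payoffs 1, 8, 9 → best response Std-D.
VendorX against Std-D: payoffs 5, 8, 3 → best response Std-C.
VendorX against Std-E: payoffs 8, 7, 1 → best response Std-B.
VendorY against Std-B: payoffs 1, 3, 6 → best response Std-E.
VendorY against Std-C: payoffs 5, 4, 3 → best response Std-C.
VendorY against Std-D: payoffs 9, 4, 7 → best response Std-C.
Mutual best responses: (Std-B, Std-E); (Std-D, Std-C).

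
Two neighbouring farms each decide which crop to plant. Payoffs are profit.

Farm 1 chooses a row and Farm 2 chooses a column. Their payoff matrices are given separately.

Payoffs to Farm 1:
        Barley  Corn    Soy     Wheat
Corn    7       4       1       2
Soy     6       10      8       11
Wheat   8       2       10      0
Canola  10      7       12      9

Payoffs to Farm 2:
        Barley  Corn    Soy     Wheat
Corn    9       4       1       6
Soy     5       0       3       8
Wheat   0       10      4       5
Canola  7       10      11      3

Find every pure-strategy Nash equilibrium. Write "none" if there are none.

The pure Nash equilibria are (Soy, Wheat), (Canola, Soy).

(Corn, Barley): Farm 1 can switch to Wheat (7 → 8). Not NE.
(Corn, Corn): Farm 1 can switch to Soy (4 → 10). Not NE.
(Corn, Soy): Farm 1 can switch to Soy (1 → 8). Not NE.
(Corn, Wheat): Farm 1 can switch to Soy (2 → 11). Not NE.
(Soy, Barley): Farm 1 can switch to Corn (6 → 7). Not NE.
(Soy, Corn): Farm 2 can switch to Barley (0 → 5). Not NE.
(Soy, Soy): Farm 1 can switch to Wheat (8 → 10). Not NE.
(Soy, Wheat): Farm 1 gets 11, best alternative 9; Farm 2 gets 8, best alternative 5. No profitable deviation — NE.
(Wheat, Barley): Farm 1 can switch to Canola (8 → 10). Not NE.
(Canola, Soy): Farm 1 gets 12, best alternative 10; Farm 2 gets 11, best alternative 10. No profitable deviation — NE.
(The remaining 6 profiles each have a profitable deviation by the same check.)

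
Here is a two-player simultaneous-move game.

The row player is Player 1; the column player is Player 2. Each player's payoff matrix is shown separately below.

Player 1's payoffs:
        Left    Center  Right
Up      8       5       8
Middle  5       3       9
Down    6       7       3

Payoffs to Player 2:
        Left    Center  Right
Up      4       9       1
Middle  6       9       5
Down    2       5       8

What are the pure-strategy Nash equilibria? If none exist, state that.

This game has no pure Nash equilibrium.

(Up, Left): Player 2 can switch to Center (4 → 9). Not NE.
(Up, Center): Player 1 can switch to Down (5 → 7). Not NE.
(Up, Right): Player 1 can switch to Middle (8 → 9). Not NE.
(Middle, Left): Player 1 can switch to Up (5 → 8). Not NE.
(Middle, Center): Player 1 can switch to Up (3 → 5). Not NE.
(Middle, Right): Player 2 can switch to Left (5 → 6). Not NE.
(The remaining 3 profiles each have a profitable deviation by the same check.)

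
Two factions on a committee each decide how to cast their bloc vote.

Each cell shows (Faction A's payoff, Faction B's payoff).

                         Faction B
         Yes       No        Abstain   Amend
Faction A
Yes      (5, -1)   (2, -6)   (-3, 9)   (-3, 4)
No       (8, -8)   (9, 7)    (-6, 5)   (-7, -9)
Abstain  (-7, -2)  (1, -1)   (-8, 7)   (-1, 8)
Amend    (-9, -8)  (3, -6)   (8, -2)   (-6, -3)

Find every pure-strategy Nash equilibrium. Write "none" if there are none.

(No, No); (Abstain, Amend); (Amend, Abstain)

(Yes, Yes): Faction A can switch to No (5 → 8). Not NE.
(Yes, No): Faction A can switch to No (2 → 9). Not NE.
(Yes, Abstain): Faction A can switch to Amend (-3 → 8). Not NE.
(Yes, Amend): Faction A can switch to Abstain (-3 → -1). Not NE.
(No, Yes): Faction B can switch to No (-8 → 7). Not NE.
(No, No): Faction A gets 9, best alternative 3; Faction B gets 7, best alternative 5. No profitable deviation — NE.
(No, Abstain): Faction A can switch to Yes (-6 → -3). Not NE.
(No, Amend): Faction A can switch to Yes (-7 → -3). Not NE.
(Abstain, Yes): Faction A can switch to Yes (-7 → 5). Not NE.
(Abstain, Amend): Faction A gets -1, best alternative -3; Faction B gets 8, best alternative 7. No profitable deviation — NE.
(Amend, Abstain): Faction A gets 8, best alternative -3; Faction B gets -2, best alternative -3. No profitable deviation — NE.
(The remaining 5 profiles each have a profitable deviation by the same check.)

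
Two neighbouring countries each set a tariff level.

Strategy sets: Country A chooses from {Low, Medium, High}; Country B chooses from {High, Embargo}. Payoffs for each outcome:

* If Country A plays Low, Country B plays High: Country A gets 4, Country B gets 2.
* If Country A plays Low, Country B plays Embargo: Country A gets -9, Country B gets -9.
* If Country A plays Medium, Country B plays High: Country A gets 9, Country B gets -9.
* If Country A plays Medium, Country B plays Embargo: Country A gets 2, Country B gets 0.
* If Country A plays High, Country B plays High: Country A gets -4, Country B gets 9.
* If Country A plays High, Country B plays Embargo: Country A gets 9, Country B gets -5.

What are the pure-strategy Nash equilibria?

There is no pure-strategy Nash equilibrium.

(Low, High): Country A can switch to Medium (4 → 9). Not NE.
(Low, Embargo): Country A can switch to Medium (-9 → 2). Not NE.
(Medium, High): Country B can switch to Embargo (-9 → 0). Not NE.
(Medium, Embargo): Country A can switch to High (2 → 9). Not NE.
(High, High): Country A can switch to Low (-4 → 4). Not NE.
(High, Embargo): Country B can switch to High (-5 → 9). Not NE.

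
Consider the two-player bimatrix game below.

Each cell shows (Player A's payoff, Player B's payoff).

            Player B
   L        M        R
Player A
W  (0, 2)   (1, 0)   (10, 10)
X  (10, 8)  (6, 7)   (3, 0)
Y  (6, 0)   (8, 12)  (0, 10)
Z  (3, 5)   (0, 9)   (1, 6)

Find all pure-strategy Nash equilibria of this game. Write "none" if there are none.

Player A against L: payoffs 0, 10, 6, 3 → best response X.
Player A against M: payoffs 1, 6, 8, 0 → best response Y.
Player A against R: payoffs 10, 3, 0, 1 → best response W.
Player B against W: payoffs 2, 0, 10 → best response R.
Player B against X: payoffs 8, 7, 0 → best response L.
Player B against Y: payoffs 0, 12, 10 → best response M.
Player B against Z: payoffs 5, 9, 6 → best response M.
Mutual best responses: (W, R); (X, L); (Y, M).

Pure-strategy Nash equilibria: (W, R) and (X, L) and (Y, M)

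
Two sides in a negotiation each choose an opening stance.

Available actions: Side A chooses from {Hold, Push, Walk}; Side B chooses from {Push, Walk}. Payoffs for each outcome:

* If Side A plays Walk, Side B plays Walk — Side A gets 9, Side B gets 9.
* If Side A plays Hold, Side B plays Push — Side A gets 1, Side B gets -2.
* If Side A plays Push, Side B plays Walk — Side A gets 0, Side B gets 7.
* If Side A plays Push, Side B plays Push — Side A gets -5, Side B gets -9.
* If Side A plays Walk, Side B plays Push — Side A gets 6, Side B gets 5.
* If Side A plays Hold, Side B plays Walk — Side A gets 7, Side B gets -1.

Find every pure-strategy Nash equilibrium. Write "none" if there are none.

Pure NE: (Walk, Walk)

Mark each player's best response to every combination of opponents' strategies; a profile where every player is best-responding is a pure Nash equilibrium.
Side A against Push: payoffs 1, -5, 6 → best response Walk.
Side A against Walk: payoffs 7, 0, 9 → best response Walk.
Side B against Hold: payoffs -2, -1 → best response Walk.
Side B against Push: payoffs -9, 7 → best response Walk.
Side B against Walk: payoffs 5, 9 → best response Walk.
Mutual best responses: (Walk, Walk).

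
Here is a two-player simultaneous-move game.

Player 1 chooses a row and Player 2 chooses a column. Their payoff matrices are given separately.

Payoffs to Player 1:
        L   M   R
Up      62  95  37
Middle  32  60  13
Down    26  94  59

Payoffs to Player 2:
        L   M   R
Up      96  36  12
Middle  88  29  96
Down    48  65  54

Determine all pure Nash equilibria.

For each strategy profile, look for a profitable unilateral deviation.
(Up, L): Player 1 gets 62, best alternative 32; Player 2 gets 96, best alternative 36. No profitable deviation — NE.
(Up, M): Player 2 can switch to L (36 → 96). Not NE.
(Up, R): Player 1 can switch to Down (37 → 59). Not NE.
(Middle, L): Player 1 can switch to Up (32 → 62). Not NE.
(Middle, M): Player 1 can switch to Up (60 → 95). Not NE.
(Middle, R): Player 1 can switch to Up (13 → 37). Not NE.
(Down, L): Player 1 can switch to Up (26 → 62). Not NE.
(Down, M): Player 1 can switch to Up (94 → 95). Not NE.
(Down, R): Player 2 can switch to M (54 → 65). Not NE.

The unique pure-strategy Nash equilibrium is (Up, L).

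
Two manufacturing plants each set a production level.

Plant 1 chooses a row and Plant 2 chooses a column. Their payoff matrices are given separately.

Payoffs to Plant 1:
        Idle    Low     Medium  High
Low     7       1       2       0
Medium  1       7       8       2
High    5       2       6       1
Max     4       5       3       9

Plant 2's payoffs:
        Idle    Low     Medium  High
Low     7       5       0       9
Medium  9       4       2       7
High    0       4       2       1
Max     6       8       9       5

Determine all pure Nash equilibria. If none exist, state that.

This game has no pure Nash equilibrium.

For each player, find the best response to each opponent profile; mutual best responses are the pure NE.
Plant 1 against Idle: payoffs 7, 1, 5, 4 → best response Low.
Plant 1 against Low: payoffs 1, 7, 2, 5 → best response Medium.
Plant 1 against Medium: payoffs 2, 8, 6, 3 → best response Medium.
Plant 1 against High: payoffs 0, 2, 1, 9 → best response Max.
Plant 2 against Low: payoffs 7, 5, 0, 9 → best response High.
Plant 2 against Medium: payoffs 9, 4, 2, 7 → best response Idle.
Plant 2 against High: payoffs 0, 4, 2, 1 → best response Low.
Plant 2 against Max: payoffs 6, 8, 9, 5 → best response Medium.
No profile is a mutual best response for all players.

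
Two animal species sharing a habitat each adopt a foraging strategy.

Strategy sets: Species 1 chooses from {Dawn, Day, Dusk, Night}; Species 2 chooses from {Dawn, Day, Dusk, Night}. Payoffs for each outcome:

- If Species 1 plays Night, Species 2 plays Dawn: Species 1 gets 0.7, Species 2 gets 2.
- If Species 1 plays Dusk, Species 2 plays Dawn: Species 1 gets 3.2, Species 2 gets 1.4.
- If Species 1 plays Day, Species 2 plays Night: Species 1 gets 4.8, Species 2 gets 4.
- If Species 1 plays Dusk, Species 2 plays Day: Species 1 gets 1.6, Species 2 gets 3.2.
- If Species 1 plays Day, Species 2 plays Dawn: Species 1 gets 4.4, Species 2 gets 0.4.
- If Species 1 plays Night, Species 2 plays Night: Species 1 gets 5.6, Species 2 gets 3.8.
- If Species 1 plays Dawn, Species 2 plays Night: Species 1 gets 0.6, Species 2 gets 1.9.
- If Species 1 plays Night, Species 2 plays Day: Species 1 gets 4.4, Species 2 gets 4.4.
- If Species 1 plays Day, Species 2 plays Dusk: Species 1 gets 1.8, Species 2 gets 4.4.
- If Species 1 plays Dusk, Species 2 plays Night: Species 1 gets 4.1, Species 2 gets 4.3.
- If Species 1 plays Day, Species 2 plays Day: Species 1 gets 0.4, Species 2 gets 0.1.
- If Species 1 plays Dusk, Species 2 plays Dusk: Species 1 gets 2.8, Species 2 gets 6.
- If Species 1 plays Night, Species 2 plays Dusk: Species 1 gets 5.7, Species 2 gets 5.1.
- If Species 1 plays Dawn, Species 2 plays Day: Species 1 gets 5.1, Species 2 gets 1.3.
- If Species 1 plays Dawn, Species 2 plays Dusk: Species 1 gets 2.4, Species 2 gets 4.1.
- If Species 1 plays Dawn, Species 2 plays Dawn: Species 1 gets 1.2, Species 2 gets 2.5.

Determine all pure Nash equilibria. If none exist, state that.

Pure NE: (Night, Dusk)

Species 1 against Dawn: payoffs 1.2, 4.4, 3.2, 0.7 → best response Day.
Species 1 against Day: payoffs 5.1, 0.4, 1.6, 4.4 → best response Dawn.
Species 1 against Dusk: payoffs 2.4, 1.8, 2.8, 5.7 → best response Night.
Species 1 against Night: payoffs 0.6, 4.8, 4.1, 5.6 → best response Night.
Species 2 against Dawn: payoffs 2.5, 1.3, 4.1, 1.9 → best response Dusk.
Species 2 against Day: payoffs 0.4, 0.1, 4.4, 4 → best response Dusk.
Species 2 against Dusk: payoffs 1.4, 3.2, 6, 4.3 → best response Dusk.
Species 2 against Night: payoffs 2, 4.4, 5.1, 3.8 → best response Dusk.
Mutual best responses: (Night, Dusk).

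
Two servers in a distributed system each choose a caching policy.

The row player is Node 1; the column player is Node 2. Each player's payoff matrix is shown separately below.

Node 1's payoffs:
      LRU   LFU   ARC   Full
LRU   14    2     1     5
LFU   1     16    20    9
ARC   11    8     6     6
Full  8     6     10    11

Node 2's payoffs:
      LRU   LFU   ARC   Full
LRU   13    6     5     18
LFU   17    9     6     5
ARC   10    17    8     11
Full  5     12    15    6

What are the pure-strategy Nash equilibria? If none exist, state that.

none

Check each profile: it is a Nash equilibrium iff no player can strictly gain by switching unilaterally.
(LRU, LRU): Node 2 can switch to Full (13 → 18). Not NE.
(LRU, LFU): Node 1 can switch to LFU (2 → 16). Not NE.
(LRU, ARC): Node 1 can switch to LFU (1 → 20). Not NE.
(LRU, Full): Node 1 can switch to LFU (5 → 9). Not NE.
(LFU, LRU): Node 1 can switch to LRU (1 → 14). Not NE.
(LFU, LFU): Node 2 can switch to LRU (9 → 17). Not NE.
(LFU, ARC): Node 2 can switch to LRU (6 → 17). Not NE.
(LFU, Full): Node 1 can switch to Full (9 → 11). Not NE.
(ARC, LRU): Node 1 can switch to LRU (11 → 14). Not NE.
(ARC, LFU): Node 1 can switch to LFU (8 → 16). Not NE.
(ARC, ARC): Node 1 can switch to LFU (6 → 20). Not NE.
(ARC, Full): Node 1 can switch to LFU (6 → 9). Not NE.
(The remaining 4 profiles each have a profitable deviation by the same check.)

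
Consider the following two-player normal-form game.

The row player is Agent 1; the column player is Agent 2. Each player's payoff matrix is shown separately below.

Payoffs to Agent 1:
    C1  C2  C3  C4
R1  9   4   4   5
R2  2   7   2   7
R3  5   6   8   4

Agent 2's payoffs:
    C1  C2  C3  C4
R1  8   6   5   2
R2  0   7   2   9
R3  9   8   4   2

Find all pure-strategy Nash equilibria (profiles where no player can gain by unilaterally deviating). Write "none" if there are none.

Agent 1 against C1: payoffs 9, 2, 5 → best response R1.
Agent 1 against C2: payoffs 4, 7, 6 → best response R2.
Agent 1 against C3: payoffs 4, 2, 8 → best response R3.
Agent 1 against C4: payoffs 5, 7, 4 → best response R2.
Agent 2 against R1: payoffs 8, 6, 5, 2 → best response C1.
Agent 2 against R2: payoffs 0, 7, 2, 9 → best response C4.
Agent 2 against R3: payoffs 9, 8, 4, 2 → best response C1.
Mutual best responses: (R1, C1); (R2, C4).

The pure Nash equilibria are (R1, C1) and (R2, C4).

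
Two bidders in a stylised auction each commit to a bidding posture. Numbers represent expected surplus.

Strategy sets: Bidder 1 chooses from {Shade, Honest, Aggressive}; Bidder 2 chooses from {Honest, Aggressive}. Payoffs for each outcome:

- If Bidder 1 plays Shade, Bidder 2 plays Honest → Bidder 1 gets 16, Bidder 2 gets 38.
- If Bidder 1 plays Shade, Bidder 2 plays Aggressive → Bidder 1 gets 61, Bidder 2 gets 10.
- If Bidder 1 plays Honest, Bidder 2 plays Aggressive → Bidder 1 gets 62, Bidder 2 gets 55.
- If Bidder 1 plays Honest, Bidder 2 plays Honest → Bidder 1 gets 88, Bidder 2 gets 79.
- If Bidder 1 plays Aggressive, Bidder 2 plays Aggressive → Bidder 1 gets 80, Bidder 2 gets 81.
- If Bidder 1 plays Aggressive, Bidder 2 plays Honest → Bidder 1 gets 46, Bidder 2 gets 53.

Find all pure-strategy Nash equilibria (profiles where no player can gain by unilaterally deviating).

Pure-strategy Nash equilibria: (Honest, Honest), (Aggressive, Aggressive)

Mark each player's best response to every combination of opponents' strategies; a profile where every player is best-responding is a pure Nash equilibrium.
Bidder 1 against Honest: payoffs 16, 88, 46 → best response Honest.
Bidder 1 against Aggressive: payoffs 61, 62, 80 → best response Aggressive.
Bidder 2 against Shade: payoffs 38, 10 → best response Honest.
Bidder 2 against Honest: payoffs 79, 55 → best response Honest.
Bidder 2 against Aggressive: payoffs 53, 81 → best response Aggressive.
Mutual best responses: (Honest, Honest); (Aggressive, Aggressive).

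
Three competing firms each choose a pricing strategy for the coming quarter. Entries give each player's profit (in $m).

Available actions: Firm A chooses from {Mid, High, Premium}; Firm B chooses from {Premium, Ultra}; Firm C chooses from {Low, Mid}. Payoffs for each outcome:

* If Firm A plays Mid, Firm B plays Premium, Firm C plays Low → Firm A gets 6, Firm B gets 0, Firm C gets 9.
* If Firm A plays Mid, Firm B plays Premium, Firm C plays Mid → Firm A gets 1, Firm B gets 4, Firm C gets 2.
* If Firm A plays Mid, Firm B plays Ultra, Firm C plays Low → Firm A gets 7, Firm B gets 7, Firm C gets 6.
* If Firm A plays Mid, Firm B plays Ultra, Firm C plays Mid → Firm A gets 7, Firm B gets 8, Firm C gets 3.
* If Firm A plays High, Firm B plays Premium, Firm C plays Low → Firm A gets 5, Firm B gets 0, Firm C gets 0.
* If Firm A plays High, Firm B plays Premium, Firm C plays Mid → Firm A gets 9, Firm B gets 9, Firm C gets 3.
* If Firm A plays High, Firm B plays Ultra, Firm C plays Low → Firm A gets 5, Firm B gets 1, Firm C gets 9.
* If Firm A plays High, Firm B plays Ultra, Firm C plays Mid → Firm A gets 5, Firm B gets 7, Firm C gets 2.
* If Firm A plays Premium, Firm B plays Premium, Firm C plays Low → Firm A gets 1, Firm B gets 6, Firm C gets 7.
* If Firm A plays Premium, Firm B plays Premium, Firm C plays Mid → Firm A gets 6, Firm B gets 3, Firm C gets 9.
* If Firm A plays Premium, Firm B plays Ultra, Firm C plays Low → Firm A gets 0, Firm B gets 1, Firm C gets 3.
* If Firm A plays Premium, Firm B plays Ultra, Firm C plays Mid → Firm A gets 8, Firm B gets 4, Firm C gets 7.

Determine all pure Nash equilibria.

Pure-strategy Nash equilibria: (Mid, Ultra, Low); (High, Premium, Mid); (Premium, Ultra, Mid)

Firm A against (Premium, Low): payoffs 6, 5, 1 → best response Mid.
Firm A against (Premium, Mid): payoffs 1, 9, 6 → best response High.
Firm A against (Ultra, Low): payoffs 7, 5, 0 → best response Mid.
Firm A against (Ultra, Mid): payoffs 7, 5, 8 → best response Premium.
Firm B against (Mid, Low): payoffs 0, 7 → best response Ultra.
Firm B against (Mid, Mid): payoffs 4, 8 → best response Ultra.
Firm B against (High, Low): payoffs 0, 1 → best response Ultra.
Firm B against (High, Mid): payoffs 9, 7 → best response Premium.
Firm B against (Premium, Low): payoffs 6, 1 → best response Premium.
Firm B against (Premium, Mid): payoffs 3, 4 → best response Ultra.
Firm C against (Mid, Premium): payoffs 9, 2 → best response Low.
Firm C against (Mid, Ultra): payoffs 6, 3 → best response Low.
Firm C against (High, Premium): payoffs 0, 3 → best response Mid.
Firm C against (High, Ultra): payoffs 9, 2 → best response Low.
Firm C against (Premium, Premium): payoffs 7, 9 → best response Mid.
Firm C against (Premium, Ultra): payoffs 3, 7 → best response Mid.
Mutual best responses: (Mid, Ultra, Low); (High, Premium, Mid); (Premium, Ultra, Mid).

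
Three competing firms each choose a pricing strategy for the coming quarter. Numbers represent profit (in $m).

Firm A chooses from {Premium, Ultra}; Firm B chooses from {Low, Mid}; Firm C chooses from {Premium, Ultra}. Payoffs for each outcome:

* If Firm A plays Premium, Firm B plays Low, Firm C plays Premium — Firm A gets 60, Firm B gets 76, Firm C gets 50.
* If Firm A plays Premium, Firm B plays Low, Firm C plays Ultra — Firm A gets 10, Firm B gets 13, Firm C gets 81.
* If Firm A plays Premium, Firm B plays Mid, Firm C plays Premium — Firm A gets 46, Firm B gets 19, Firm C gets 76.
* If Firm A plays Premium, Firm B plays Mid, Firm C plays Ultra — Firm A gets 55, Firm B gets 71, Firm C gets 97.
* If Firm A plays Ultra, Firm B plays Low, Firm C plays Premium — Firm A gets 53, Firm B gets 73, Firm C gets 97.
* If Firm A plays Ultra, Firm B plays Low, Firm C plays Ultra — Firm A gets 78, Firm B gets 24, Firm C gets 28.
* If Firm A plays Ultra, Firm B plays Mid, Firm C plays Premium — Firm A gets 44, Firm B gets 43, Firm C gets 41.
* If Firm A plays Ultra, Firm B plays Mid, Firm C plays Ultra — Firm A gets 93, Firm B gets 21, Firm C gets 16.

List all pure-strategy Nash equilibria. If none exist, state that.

Firm A against (Low, Premium): payoffs 60, 53 → best response Premium.
Firm A against (Low, Ultra): payoffs 10, 78 → best response Ultra.
Firm A against (Mid, Premium): payoffs 46, 44 → best response Premium.
Firm A against (Mid, Ultra): payoffs 55, 93 → best response Ultra.
Firm B against (Premium, Premium): payoffs 76, 19 → best response Low.
Firm B against (Premium, Ultra): payoffs 13, 71 → best response Mid.
Firm B against (Ultra, Premium): payoffs 73, 43 → best response Low.
Firm B against (Ultra, Ultra): payoffs 24, 21 → best response Low.
Firm C against (Premium, Low): payoffs 50, 81 → best response Ultra.
Firm C against (Premium, Mid): payoffs 76, 97 → best response Ultra.
Firm C against (Ultra, Low): payoffs 97, 28 → best response Premium.
Firm C against (Ultra, Mid): payoffs 41, 16 → best response Premium.
No profile is a mutual best response for all players.

none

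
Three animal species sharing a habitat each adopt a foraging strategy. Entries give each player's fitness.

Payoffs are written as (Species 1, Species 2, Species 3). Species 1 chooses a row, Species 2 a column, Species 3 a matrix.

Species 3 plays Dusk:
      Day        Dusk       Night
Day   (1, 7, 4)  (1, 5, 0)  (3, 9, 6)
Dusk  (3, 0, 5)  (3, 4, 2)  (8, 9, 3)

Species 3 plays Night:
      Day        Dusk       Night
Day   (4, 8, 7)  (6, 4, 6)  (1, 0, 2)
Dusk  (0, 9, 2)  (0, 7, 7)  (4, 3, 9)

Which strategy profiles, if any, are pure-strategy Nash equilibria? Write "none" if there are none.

(Day, Day, Night)

Species 1 against (Day, Dusk): payoffs 1, 3 → best response Dusk.
Species 1 against (Day, Night): payoffs 4, 0 → best response Day.
Species 1 against (Dusk, Dusk): payoffs 1, 3 → best response Dusk.
Species 1 against (Dusk, Night): payoffs 6, 0 → best response Day.
Species 1 against (Night, Dusk): payoffs 3, 8 → best response Dusk.
Species 1 against (Night, Night): payoffs 1, 4 → best response Dusk.
Species 2 against (Day, Dusk): payoffs 7, 5, 9 → best response Night.
Species 2 against (Day, Night): payoffs 8, 4, 0 → best response Day.
Species 2 against (Dusk, Dusk): payoffs 0, 4, 9 → best response Night.
Species 2 against (Dusk, Night): payoffs 9, 7, 3 → best response Day.
Species 3 against (Day, Day): payoffs 4, 7 → best response Night.
Species 3 against (Day, Dusk): payoffs 0, 6 → best response Night.
Species 3 against (Day, Night): payoffs 6, 2 → best response Dusk.
Species 3 against (Dusk, Day): payoffs 5, 2 → best response Dusk.
Species 3 against (Dusk, Dusk): payoffs 2, 7 → best response Night.
Species 3 against (Dusk, Night): payoffs 3, 9 → best response Night.
Mutual best responses: (Day, Day, Night).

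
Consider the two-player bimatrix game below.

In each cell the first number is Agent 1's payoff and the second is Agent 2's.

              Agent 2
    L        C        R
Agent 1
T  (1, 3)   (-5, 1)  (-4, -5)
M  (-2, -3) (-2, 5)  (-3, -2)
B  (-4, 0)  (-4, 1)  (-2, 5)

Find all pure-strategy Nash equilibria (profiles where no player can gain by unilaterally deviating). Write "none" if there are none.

Pure-strategy Nash equilibria: (T, L), (M, C), (B, R)

Agent 1 against L: payoffs 1, -2, -4 → best response T.
Agent 1 against C: payoffs -5, -2, -4 → best response M.
Agent 1 against R: payoffs -4, -3, -2 → best response B.
Agent 2 against T: payoffs 3, 1, -5 → best response L.
Agent 2 against M: payoffs -3, 5, -2 → best response C.
Agent 2 against B: payoffs 0, 1, 5 → best response R.
Mutual best responses: (T, L); (M, C); (B, R).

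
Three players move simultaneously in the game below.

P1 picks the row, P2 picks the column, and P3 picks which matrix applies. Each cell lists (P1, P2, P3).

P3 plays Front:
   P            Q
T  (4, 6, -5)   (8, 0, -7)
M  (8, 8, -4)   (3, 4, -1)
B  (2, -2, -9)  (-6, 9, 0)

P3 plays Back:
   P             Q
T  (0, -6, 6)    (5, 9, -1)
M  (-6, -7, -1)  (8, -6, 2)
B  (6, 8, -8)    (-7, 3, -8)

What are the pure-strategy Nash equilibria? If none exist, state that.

The pure Nash equilibria are (M, Q, Back); (B, P, Back).

P1 against (P, Front): payoffs 4, 8, 2 → best response M.
P1 against (P, Back): payoffs 0, -6, 6 → best response B.
P1 against (Q, Front): payoffs 8, 3, -6 → best response T.
P1 against (Q, Back): payoffs 5, 8, -7 → best response M.
P2 against (T, Front): payoffs 6, 0 → best response P.
P2 against (T, Back): payoffs -6, 9 → best response Q.
P2 against (M, Front): payoffs 8, 4 → best response P.
P2 against (M, Back): payoffs -7, -6 → best response Q.
P2 against (B, Front): payoffs -2, 9 → best response Q.
P2 against (B, Back): payoffs 8, 3 → best response P.
P3 against (T, P): payoffs -5, 6 → best response Back.
P3 against (T, Q): payoffs -7, -1 → best response Back.
P3 against (M, P): payoffs -4, -1 → best response Back.
P3 against (M, Q): payoffs -1, 2 → best response Back.
P3 against (B, P): payoffs -9, -8 → best response Back.
P3 against (B, Q): payoffs 0, -8 → best response Front.
Mutual best responses: (M, Q, Back); (B, P, Back).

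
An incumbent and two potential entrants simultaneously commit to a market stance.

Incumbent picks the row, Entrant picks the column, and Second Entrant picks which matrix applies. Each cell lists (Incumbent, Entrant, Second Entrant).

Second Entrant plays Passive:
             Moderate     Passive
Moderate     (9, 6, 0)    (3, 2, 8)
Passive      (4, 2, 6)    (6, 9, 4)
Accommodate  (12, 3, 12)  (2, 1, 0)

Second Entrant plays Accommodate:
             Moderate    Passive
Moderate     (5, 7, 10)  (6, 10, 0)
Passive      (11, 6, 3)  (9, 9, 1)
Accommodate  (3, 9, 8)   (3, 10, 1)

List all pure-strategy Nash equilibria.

For each strategy profile, look for a profitable unilateral deviation.
(Moderate, Moderate, Passive): Incumbent can switch to Accommodate (9 → 12). Not NE.
(Moderate, Moderate, Accommodate): Incumbent can switch to Passive (5 → 11). Not NE.
(Moderate, Passive, Passive): Incumbent can switch to Passive (3 → 6). Not NE.
(Moderate, Passive, Accommodate): Incumbent can switch to Passive (6 → 9). Not NE.
(Passive, Moderate, Passive): Incumbent can switch to Moderate (4 → 9). Not NE.
(Passive, Moderate, Accommodate): Entrant can switch to Passive (6 → 9). Not NE.
(Passive, Passive, Passive): Incumbent gets 6, best alternative 3; Entrant gets 9, best alternative 2; Second Entrant gets 4, best alternative 1. No profitable deviation — NE.
(Accommodate, Moderate, Passive): Incumbent gets 12, best alternative 9; Entrant gets 3, best alternative 1; Second Entrant gets 12, best alternative 8. No profitable deviation — NE.
(The remaining 4 profiles each have a profitable deviation by the same check.)

(Passive, Passive, Passive) and (Accommodate, Moderate, Passive)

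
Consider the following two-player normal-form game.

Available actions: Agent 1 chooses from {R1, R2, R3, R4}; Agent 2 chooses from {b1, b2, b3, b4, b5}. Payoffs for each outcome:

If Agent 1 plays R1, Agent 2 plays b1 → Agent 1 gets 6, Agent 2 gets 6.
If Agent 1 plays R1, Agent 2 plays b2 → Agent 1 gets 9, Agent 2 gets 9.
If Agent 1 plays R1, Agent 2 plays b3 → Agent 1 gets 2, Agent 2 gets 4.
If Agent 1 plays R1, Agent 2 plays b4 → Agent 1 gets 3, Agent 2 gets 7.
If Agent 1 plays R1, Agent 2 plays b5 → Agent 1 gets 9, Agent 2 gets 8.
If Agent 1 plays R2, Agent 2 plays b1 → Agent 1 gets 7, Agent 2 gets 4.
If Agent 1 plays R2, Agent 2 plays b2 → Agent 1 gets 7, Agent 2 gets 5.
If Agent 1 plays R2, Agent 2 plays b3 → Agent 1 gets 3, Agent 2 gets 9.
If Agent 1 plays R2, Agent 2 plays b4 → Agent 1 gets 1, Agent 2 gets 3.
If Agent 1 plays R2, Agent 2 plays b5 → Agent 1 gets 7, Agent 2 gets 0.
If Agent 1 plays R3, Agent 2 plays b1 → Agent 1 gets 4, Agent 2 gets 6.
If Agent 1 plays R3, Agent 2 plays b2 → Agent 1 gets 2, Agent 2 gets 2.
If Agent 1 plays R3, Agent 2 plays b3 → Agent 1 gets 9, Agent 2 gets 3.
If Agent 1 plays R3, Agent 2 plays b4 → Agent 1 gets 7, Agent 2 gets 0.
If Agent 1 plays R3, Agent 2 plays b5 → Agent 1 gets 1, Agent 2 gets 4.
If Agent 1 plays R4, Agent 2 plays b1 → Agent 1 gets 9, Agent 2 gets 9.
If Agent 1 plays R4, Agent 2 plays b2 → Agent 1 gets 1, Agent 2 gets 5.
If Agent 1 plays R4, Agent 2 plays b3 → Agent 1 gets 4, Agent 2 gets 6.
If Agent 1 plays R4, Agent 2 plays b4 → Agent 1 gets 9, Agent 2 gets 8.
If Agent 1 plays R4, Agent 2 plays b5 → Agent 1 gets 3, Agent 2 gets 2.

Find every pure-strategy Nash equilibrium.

The pure Nash equilibria are (R1, b2) and (R4, b1).

(R1, b1): Agent 1 can switch to R2 (6 → 7). Not NE.
(R1, b2): Agent 1 gets 9, best alternative 7; Agent 2 gets 9, best alternative 8. No profitable deviation — NE.
(R1, b3): Agent 1 can switch to R2 (2 → 3). Not NE.
(R1, b4): Agent 1 can switch to R3 (3 → 7). Not NE.
(R1, b5): Agent 2 can switch to b2 (8 → 9). Not NE.
(R2, b1): Agent 1 can switch to R4 (7 → 9). Not NE.
(R2, b2): Agent 1 can switch to R1 (7 → 9). Not NE.
(R2, b3): Agent 1 can switch to R3 (3 → 9). Not NE.
(R2, b4): Agent 1 can switch to R1 (1 → 3). Not NE.
(R4, b1): Agent 1 gets 9, best alternative 7; Agent 2 gets 9, best alternative 8. No profitable deviation — NE.
(The remaining 10 profiles each have a profitable deviation by the same check.)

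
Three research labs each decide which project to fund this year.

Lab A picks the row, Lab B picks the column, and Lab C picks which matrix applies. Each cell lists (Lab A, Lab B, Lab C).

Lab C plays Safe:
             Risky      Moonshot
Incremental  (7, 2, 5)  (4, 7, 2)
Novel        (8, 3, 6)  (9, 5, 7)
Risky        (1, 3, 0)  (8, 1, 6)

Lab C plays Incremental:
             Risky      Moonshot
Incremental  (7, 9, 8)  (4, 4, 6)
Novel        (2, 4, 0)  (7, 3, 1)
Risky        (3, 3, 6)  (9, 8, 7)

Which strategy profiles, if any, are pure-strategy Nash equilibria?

(Incremental, Risky, Safe): Lab A can switch to Novel (7 → 8). Not NE.
(Incremental, Risky, Incremental): Lab A gets 7, best alternative 3; Lab B gets 9, best alternative 4; Lab C gets 8, best alternative 5. No profitable deviation — NE.
(Incremental, Moonshot, Safe): Lab A can switch to Novel (4 → 9). Not NE.
(Incremental, Moonshot, Incremental): Lab A can switch to Novel (4 → 7). Not NE.
(Novel, Risky, Safe): Lab B can switch to Moonshot (3 → 5). Not NE.
(Novel, Risky, Incremental): Lab A can switch to Incremental (2 → 7). Not NE.
(Novel, Moonshot, Safe): Lab A gets 9, best alternative 8; Lab B gets 5, best alternative 3; Lab C gets 7, best alternative 1. No profitable deviation — NE.
(Novel, Moonshot, Incremental): Lab A can switch to Risky (7 → 9). Not NE.
(Risky, Risky, Safe): Lab A can switch to Incremental (1 → 7). Not NE.
(Risky, Risky, Incremental): Lab A can switch to Incremental (3 → 7). Not NE.
(Risky, Moonshot, Incremental): Lab A gets 9, best alternative 7; Lab B gets 8, best alternative 3; Lab C gets 7, best alternative 6. No profitable deviation — NE.
(The remaining 1 profile has a profitable deviation by the same check.)

Pure-strategy Nash equilibria: (Incremental, Risky, Incremental), (Novel, Moonshot, Safe), (Risky, Moonshot, Incremental)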